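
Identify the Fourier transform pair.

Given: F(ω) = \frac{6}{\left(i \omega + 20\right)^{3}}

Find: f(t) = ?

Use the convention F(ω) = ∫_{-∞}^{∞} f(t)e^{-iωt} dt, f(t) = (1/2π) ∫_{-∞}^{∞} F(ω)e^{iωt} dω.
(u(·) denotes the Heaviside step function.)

f(t) = 3 t^{2} e^{- 20 t} u\left(t\right)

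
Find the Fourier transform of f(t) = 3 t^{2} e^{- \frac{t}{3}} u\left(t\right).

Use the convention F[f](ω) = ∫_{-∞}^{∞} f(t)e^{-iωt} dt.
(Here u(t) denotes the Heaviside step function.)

F(ω) = \frac{162}{\left(3 i \omega + 1\right)^{3}}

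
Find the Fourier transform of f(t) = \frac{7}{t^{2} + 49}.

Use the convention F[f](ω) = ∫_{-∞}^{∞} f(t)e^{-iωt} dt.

F(ω) = \pi e^{- 7 \left|{\omega}\right|}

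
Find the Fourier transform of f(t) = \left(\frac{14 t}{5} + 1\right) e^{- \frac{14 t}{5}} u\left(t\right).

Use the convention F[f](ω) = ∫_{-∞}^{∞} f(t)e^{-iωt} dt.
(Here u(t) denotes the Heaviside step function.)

F(ω) = \frac{5 \left(- 5 i \omega - 28\right)}{25 \omega^{2} - 140 i \omega - 196}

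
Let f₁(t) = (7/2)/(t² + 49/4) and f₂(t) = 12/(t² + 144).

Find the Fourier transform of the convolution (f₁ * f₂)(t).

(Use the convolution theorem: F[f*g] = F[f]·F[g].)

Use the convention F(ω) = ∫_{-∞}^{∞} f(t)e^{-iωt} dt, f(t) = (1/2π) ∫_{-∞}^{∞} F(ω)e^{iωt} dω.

F[f₁*f₂](ω) = \pi^{2} e^{- \frac{31 \left|{\omega}\right|}{2}}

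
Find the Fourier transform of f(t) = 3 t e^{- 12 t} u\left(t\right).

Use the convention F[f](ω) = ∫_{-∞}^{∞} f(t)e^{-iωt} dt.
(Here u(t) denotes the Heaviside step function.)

F(ω) = \frac{3}{\left(i \omega + 12\right)^{2}}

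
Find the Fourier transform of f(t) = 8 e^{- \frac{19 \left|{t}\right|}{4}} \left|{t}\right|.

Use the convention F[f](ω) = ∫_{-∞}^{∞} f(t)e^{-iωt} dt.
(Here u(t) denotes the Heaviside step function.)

F(ω) = \frac{256 \left(361 - 16 \omega^{2}\right)}{\left(16 \omega^{2} + 361\right)^{2}}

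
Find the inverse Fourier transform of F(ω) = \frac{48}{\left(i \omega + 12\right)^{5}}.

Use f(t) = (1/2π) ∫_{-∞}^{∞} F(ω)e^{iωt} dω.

f(t) = 2 t^{4} e^{- 12 t} u\left(t\right)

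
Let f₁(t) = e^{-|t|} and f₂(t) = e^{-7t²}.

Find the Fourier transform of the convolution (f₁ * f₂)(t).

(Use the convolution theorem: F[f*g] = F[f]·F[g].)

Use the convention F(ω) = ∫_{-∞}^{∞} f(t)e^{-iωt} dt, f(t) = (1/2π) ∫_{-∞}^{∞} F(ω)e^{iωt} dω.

F[f₁*f₂](ω) = \frac{2 \sqrt{7} \sqrt{\pi} e^{- \frac{\omega^{2}}{28}}}{7 \left(\omega^{2} + 1\right)}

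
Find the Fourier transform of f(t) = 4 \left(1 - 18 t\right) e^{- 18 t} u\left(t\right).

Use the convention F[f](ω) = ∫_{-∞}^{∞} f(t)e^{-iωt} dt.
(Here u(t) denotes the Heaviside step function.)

F(ω) = \frac{4 i \omega}{- \omega^{2} + 36 i \omega + 324}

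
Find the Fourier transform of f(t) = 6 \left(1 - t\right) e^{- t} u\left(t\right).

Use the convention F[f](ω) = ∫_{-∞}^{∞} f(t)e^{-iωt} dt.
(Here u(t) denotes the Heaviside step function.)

F(ω) = \frac{6 i \omega}{- \omega^{2} + 2 i \omega + 1}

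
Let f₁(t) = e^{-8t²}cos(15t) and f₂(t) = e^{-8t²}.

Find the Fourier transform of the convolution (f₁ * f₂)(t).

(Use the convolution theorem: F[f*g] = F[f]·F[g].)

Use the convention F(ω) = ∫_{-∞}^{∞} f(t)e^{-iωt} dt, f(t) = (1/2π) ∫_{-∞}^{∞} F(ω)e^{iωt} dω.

F[f₁*f₂](ω) = \frac{\pi \left(e^{\frac{15 \omega}{8}} + 1\right) e^{- \frac{\omega^{2}}{16} - \frac{15 \omega}{16} - \frac{225}{32}}}{16}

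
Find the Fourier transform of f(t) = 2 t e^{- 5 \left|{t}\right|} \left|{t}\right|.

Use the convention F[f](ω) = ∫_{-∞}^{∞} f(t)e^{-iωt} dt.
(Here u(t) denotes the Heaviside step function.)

F(ω) = \frac{8 i \omega \left(\omega^{2} - 75\right)}{\left(\omega^{2} + 25\right)^{3}}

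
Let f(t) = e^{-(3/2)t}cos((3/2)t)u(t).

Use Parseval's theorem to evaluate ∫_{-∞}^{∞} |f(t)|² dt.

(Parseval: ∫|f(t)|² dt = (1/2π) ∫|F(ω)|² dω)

∫|f(t)|² dt = \frac{1}{4}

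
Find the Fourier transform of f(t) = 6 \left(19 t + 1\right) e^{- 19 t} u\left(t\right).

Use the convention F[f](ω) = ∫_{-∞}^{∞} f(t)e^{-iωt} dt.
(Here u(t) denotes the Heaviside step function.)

F(ω) = \frac{6 \left(- i \omega - 38\right)}{\omega^{2} - 38 i \omega - 361}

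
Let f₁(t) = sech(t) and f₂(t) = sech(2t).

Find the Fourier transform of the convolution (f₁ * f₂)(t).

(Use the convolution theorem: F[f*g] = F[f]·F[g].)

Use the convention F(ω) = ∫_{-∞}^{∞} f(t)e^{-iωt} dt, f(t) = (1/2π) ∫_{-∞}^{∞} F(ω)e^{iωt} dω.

F[f₁*f₂](ω) = \frac{2 \pi^{2} \sinh{\left(\frac{\pi \omega}{4} \right)}}{\sinh{\left(\pi \omega \right)}}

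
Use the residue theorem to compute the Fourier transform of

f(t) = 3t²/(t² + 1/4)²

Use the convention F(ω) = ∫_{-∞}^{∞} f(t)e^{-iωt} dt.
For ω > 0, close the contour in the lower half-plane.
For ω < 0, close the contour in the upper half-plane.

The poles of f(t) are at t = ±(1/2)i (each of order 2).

Let g(z) = f(z)e^{-iωz}; for large |z| the factor e^{-iωz} decays in the lower half-plane when ω > 0 and in the upper half-plane when ω < 0.

Case ω > 0 (lower half-plane, clockwise contour ⇒ F(ω) = -2πi·ΣRes):
  Res_{z = - \frac{i}{2}} g(z) = \frac{3 i \left(2 - \omega\right) e^{- \frac{\omega}{2}}}{4} (pole of order 2)
  F(ω) = -2πi·ΣRes = \frac{3 \pi \left(2 - \omega\right) e^{- \frac{\omega}{2}}}{2}

Case ω < 0 (upper half-plane, counterclockwise contour ⇒ F(ω) = +2πi·ΣRes):
  Res_{z = \frac{i}{2}} g(z) = \frac{3 i \left(- \omega - 2\right) e^{\frac{\omega}{2}}}{4} (pole of order 2)
  F(ω) = 2πi·ΣRes = \frac{3 \pi \left(\omega + 2\right) e^{\frac{\omega}{2}}}{2}

Both cases combine into a single formula in |ω|:

F(ω) = \frac{3 \pi \left(2 - \left|{\omega}\right|\right) e^{- \frac{\left|{\omega}\right|}{2}}}{2}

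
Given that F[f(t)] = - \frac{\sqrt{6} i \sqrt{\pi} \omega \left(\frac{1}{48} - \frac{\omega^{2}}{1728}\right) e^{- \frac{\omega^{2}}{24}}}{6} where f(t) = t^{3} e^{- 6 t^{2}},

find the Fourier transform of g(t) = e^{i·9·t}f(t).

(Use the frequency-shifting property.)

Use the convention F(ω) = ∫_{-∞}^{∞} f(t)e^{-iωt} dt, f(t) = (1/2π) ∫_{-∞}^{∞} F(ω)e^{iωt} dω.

F[g](ω) = \frac{\sqrt{6} i \sqrt{\pi} \left(\omega - 9\right) \left(\left(\omega - 9\right)^{2} - 36\right) e^{- \frac{\left(\omega - 9\right)^{2}}{24}}}{10368}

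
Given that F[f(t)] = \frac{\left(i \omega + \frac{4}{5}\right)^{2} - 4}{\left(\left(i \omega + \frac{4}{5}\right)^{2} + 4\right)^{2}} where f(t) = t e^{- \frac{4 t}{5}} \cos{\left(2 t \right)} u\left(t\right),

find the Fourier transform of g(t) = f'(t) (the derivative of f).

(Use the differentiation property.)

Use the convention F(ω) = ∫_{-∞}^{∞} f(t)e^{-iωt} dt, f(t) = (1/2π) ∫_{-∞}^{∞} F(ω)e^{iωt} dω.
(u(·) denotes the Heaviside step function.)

F[g](ω) = \frac{25 i \omega \left(\left(5 i \omega + 4\right)^{2} - 100\right)}{\left(\left(5 i \omega + 4\right)^{2} + 100\right)^{2}}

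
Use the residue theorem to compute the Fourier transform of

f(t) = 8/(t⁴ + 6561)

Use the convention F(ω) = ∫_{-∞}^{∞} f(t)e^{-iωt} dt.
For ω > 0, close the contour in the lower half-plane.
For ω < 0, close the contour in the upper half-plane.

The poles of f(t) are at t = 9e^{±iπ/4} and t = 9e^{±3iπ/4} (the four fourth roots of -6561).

Let g(z) = f(z)e^{-iωz}; for large |z| the factor e^{-iωz} decays in the lower half-plane when ω > 0 and in the upper half-plane when ω < 0.

Case ω > 0 (lower half-plane, clockwise contour ⇒ F(ω) = -2πi·ΣRes):
  Res_{z = - \frac{9 \sqrt{2}}{2} - \frac{9 \sqrt{2} i}{2}} g(z) = \frac{\sqrt{2} \left(1 + i\right) e^{\frac{9 \sqrt{2} \omega \left(-1 + i\right)}{2}}}{729}
  Res_{z = \frac{9 \sqrt{2}}{2} - \frac{9 \sqrt{2} i}{2}} g(z) = \frac{\sqrt{2} \left(-1 + i\right) e^{- \frac{9 \sqrt{2} \omega \left(1 + i\right)}{2}}}{729}
  F(ω) = -2πi·ΣRes = \frac{2 \sqrt{2} \pi \left(\left(1 - i\right) e^{9 \sqrt{2} i \omega} + 1 + i\right) e^{- \frac{9 \sqrt{2} \omega \left(1 + i\right)}{2}}}{729} = \frac{8 \pi e^{- \frac{9 \sqrt{2} \omega}{2}} \sin{\left(\frac{9 \sqrt{2} \omega}{2} + \frac{\pi}{4} \right)}}{729}

Case ω < 0 (upper half-plane, counterclockwise contour ⇒ F(ω) = +2πi·ΣRes):
  Res_{z = \frac{9 \sqrt{2}}{2} + \frac{9 \sqrt{2} i}{2}} g(z) = - \frac{\sqrt{2} \left(1 + i\right) e^{\frac{9 \sqrt{2} \omega \left(1 - i\right)}{2}}}{729}
  Res_{z = - \frac{9 \sqrt{2}}{2} + \frac{9 \sqrt{2} i}{2}} g(z) = \frac{\sqrt{2} \left(1 - i\right) e^{\frac{9 \sqrt{2} \omega \left(1 + i\right)}{2}}}{729}
  F(ω) = 2πi·ΣRes = - \frac{2 \sqrt{2} i \pi \left(\left(1 + i\right) e^{\frac{9 \sqrt{2} \omega \left(1 - i\right)}{2}} - \left(1 - i\right) e^{\frac{9 \sqrt{2} \omega \left(1 + i\right)}{2}}\right)}{729} = \frac{8 \pi e^{\frac{9 \sqrt{2} \omega}{2}} \cos{\left(\frac{9 \sqrt{2} \omega}{2} + \frac{\pi}{4} \right)}}{729}

Both cases combine into a single formula in |ω|:

F(ω) = \frac{8 \pi e^{- \frac{9 \sqrt{2} \left|{\omega}\right|}{2}} \sin{\left(\frac{9 \sqrt{2} \left|{\omega}\right|}{2} + \frac{\pi}{4} \right)}}{729}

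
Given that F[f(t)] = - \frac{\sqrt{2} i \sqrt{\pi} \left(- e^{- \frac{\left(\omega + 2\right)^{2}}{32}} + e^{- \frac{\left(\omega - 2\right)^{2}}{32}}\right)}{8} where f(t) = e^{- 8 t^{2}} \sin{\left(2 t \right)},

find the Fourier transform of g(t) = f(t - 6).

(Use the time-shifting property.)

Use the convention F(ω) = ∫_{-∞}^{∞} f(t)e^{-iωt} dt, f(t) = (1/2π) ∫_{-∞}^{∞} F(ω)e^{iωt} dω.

F[g](ω) = \frac{\sqrt{2} i \sqrt{\pi} \left(1 - e^{\frac{\omega}{4}}\right) e^{- \frac{\omega^{2}}{32} - \frac{\omega}{8} - 6 i \omega - \frac{1}{8}}}{8}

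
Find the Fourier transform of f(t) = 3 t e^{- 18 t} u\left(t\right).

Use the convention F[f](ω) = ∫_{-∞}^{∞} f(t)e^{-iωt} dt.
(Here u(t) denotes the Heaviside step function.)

F(ω) = \frac{3}{\left(i \omega + 18\right)^{2}}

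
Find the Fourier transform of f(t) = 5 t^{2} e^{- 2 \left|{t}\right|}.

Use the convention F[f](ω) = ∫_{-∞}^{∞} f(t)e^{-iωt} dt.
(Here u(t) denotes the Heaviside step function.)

F(ω) = \frac{40 \left(4 - 3 \omega^{2}\right)}{\left(\omega^{2} + 4\right)^{3}}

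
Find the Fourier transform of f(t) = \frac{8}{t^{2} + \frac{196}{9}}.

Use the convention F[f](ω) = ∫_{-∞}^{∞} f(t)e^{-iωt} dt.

F(ω) = \frac{12 \pi e^{- \frac{14 \left|{\omega}\right|}{3}}}{7}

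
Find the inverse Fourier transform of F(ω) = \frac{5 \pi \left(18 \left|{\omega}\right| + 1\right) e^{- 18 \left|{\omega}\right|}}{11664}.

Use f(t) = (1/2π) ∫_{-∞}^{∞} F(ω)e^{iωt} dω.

f(t) = \frac{5}{\left(t^{2} + 324\right)^{2}}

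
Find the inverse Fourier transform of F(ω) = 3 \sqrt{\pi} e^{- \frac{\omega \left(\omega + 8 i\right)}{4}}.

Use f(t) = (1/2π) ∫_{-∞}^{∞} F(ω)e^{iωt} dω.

f(t) = 3 e^{- \left(t - 2\right)^{2}}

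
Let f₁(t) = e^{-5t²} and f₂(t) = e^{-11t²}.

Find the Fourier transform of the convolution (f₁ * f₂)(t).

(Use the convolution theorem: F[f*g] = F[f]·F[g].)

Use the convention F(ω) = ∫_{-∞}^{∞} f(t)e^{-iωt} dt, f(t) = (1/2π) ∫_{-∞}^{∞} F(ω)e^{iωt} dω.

F[f₁*f₂](ω) = \frac{\sqrt{55} \pi e^{- \frac{4 \omega^{2}}{55}}}{55}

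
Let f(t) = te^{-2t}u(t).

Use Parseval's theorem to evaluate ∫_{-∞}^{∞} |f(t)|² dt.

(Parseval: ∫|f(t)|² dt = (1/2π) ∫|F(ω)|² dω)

∫|f(t)|² dt = \frac{1}{32}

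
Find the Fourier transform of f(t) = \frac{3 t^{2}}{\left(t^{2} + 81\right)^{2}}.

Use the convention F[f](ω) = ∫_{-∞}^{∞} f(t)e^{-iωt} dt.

F(ω) = \frac{\pi \left(1 - 9 \left|{\omega}\right|\right) e^{- 9 \left|{\omega}\right|}}{6}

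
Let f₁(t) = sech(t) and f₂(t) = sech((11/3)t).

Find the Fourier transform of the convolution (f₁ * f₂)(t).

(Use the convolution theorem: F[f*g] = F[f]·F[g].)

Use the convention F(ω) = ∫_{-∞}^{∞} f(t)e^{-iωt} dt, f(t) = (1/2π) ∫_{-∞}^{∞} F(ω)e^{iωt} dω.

F[f₁*f₂](ω) = \frac{3 \pi^{2}}{11 \cosh{\left(\frac{3 \pi \omega}{22} \right)} \cosh{\left(\frac{\pi \omega}{2} \right)}}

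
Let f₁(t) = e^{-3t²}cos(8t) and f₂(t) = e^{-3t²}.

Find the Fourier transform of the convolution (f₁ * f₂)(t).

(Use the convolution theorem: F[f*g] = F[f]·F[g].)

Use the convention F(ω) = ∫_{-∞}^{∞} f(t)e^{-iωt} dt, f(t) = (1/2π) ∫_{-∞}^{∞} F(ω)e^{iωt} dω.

F[f₁*f₂](ω) = \frac{\pi \left(e^{\frac{8 \omega}{3}} + 1\right) e^{- \frac{\omega^{2}}{6} - \frac{4 \omega}{3} - \frac{16}{3}}}{6}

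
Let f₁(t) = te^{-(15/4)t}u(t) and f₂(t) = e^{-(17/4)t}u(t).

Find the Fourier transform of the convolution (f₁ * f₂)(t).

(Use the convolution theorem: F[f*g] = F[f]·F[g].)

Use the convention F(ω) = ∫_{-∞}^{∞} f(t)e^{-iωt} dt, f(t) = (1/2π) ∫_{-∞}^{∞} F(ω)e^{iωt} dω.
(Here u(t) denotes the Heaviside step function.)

F[f₁*f₂](ω) = \frac{64}{\left(4 i \omega + 15\right)^{2} \left(4 i \omega + 17\right)}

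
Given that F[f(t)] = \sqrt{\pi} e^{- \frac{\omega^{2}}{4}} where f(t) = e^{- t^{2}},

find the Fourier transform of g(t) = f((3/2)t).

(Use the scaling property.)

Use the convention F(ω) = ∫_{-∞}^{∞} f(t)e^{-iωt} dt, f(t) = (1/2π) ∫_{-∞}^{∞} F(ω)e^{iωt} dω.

F[g](ω) = \frac{2 \sqrt{\pi} e^{- \frac{\omega^{2}}{9}}}{3}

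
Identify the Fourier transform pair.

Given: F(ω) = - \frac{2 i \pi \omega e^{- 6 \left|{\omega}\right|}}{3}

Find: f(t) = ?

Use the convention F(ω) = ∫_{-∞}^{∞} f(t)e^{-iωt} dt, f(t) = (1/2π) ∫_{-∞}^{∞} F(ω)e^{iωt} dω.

f(t) = \frac{8 t}{\left(t^{2} + 36\right)^{2}}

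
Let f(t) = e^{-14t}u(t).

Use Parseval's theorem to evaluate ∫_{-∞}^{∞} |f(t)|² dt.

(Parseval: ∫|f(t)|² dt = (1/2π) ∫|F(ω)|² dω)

∫|f(t)|² dt = \frac{1}{28}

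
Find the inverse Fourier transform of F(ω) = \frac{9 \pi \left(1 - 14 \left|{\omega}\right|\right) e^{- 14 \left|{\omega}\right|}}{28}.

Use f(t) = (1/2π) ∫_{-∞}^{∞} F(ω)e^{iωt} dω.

f(t) = \frac{9 t^{2}}{\left(t^{2} + 196\right)^{2}}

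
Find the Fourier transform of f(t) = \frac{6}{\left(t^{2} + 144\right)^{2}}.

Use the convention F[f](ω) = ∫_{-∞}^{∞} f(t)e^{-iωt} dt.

F(ω) = \frac{\pi \left(12 \left|{\omega}\right| + 1\right) e^{- 12 \left|{\omega}\right|}}{576}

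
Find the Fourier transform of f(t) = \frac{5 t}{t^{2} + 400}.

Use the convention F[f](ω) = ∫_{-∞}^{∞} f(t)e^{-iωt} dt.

F(ω) = - 5 i \pi e^{- 20 \left|{\omega}\right|} \operatorname{sign}{\left(\omega \right)}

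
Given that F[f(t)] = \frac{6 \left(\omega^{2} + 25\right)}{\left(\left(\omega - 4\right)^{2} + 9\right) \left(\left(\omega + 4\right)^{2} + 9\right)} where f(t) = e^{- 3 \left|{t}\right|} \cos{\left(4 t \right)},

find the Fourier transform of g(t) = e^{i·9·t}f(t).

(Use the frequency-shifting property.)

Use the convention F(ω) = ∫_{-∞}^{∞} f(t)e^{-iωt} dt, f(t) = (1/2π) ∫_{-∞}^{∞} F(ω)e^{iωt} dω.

F[g](ω) = \frac{6 \left(\left(\omega - 9\right)^{2} + 25\right)}{\left(\left(\omega - 13\right)^{2} + 9\right) \left(\left(\omega - 5\right)^{2} + 9\right)}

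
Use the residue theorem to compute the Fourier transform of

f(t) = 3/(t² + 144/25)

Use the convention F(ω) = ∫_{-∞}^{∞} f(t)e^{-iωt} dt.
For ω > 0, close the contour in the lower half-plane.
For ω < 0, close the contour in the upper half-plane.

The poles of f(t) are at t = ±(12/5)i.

Let g(z) = f(z)e^{-iωz}; for large |z| the factor e^{-iωz} decays in the lower half-plane when ω > 0 and in the upper half-plane when ω < 0.

Case ω > 0 (lower half-plane, clockwise contour ⇒ F(ω) = -2πi·ΣRes):
  Res_{z = - \frac{12 i}{5}} g(z) = \frac{5 i e^{- \frac{12 \omega}{5}}}{8}
  F(ω) = -2πi·ΣRes = \frac{5 \pi e^{- \frac{12 \omega}{5}}}{4}

Case ω < 0 (upper half-plane, counterclockwise contour ⇒ F(ω) = +2πi·ΣRes):
  Res_{z = \frac{12 i}{5}} g(z) = - \frac{5 i e^{\frac{12 \omega}{5}}}{8}
  F(ω) = 2πi·ΣRes = \frac{5 \pi e^{\frac{12 \omega}{5}}}{4}

Both cases combine into a single formula in |ω|:

F(ω) = \frac{5 \pi e^{- \frac{12 \left|{\omega}\right|}{5}}}{4}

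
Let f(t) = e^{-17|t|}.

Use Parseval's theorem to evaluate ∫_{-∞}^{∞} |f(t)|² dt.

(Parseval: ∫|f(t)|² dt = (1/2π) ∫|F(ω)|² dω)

∫|f(t)|² dt = \frac{1}{17}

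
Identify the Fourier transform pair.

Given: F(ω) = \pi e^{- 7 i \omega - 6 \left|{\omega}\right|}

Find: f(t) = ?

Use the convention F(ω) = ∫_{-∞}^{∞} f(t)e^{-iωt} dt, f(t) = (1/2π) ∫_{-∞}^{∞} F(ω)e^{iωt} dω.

f(t) = \frac{6}{\left(t - 7\right)^{2} + 36}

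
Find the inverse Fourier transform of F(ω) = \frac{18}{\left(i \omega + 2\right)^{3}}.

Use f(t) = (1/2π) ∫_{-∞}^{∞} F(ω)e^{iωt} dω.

f(t) = 9 t^{2} e^{- 2 t} u\left(t\right)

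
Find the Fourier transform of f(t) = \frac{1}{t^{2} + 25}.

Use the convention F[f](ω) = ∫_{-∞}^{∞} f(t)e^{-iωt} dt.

F(ω) = \frac{\pi e^{- 5 \left|{\omega}\right|}}{5}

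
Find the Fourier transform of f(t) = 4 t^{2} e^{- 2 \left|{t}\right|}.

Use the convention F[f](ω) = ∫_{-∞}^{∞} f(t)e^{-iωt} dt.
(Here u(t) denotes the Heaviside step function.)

F(ω) = \frac{32 \left(4 - 3 \omega^{2}\right)}{\left(\omega^{2} + 4\right)^{3}}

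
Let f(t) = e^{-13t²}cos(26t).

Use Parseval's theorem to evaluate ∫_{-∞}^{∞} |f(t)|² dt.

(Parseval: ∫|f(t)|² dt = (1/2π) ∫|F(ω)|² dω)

∫|f(t)|² dt = \frac{\sqrt{26} \sqrt{\pi} \left(1 + e^{26}\right)}{52 e^{26}}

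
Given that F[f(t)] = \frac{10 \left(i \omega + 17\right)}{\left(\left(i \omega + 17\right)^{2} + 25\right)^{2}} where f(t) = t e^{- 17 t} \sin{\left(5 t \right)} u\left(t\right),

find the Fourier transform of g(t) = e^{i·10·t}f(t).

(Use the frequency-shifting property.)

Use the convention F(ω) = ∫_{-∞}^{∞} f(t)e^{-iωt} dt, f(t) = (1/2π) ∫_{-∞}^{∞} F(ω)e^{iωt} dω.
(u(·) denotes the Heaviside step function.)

F[g](ω) = \frac{10 \left(i \left(\omega - 10\right) + 17\right)}{\left(\left(i \left(\omega - 10\right) + 17\right)^{2} + 25\right)^{2}}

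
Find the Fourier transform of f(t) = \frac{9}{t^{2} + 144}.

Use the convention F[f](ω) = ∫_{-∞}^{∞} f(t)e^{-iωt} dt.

F(ω) = \frac{3 \pi e^{- 12 \left|{\omega}\right|}}{4}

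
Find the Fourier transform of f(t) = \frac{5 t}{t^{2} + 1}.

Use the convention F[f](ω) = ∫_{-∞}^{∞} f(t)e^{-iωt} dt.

F(ω) = - 5 i \pi e^{- \left|{\omega}\right|} \operatorname{sign}{\left(\omega \right)}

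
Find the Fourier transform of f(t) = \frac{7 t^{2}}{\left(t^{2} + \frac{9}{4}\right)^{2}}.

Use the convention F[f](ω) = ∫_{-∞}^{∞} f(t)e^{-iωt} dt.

F(ω) = \frac{7 \pi \left(2 - 3 \left|{\omega}\right|\right) e^{- \frac{3 \left|{\omega}\right|}{2}}}{6}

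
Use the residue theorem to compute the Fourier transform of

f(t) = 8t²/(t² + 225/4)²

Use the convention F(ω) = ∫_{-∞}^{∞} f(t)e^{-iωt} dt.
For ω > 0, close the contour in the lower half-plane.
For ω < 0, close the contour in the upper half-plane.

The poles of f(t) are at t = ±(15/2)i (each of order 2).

Let g(z) = f(z)e^{-iωz}; for large |z| the factor e^{-iωz} decays in the lower half-plane when ω > 0 and in the upper half-plane when ω < 0.

Case ω > 0 (lower half-plane, clockwise contour ⇒ F(ω) = -2πi·ΣRes):
  Res_{z = - \frac{15 i}{2}} g(z) = i \left(\frac{4}{15} - 2 \omega\right) e^{- \frac{15 \omega}{2}} (pole of order 2)
  F(ω) = -2πi·ΣRes = \frac{4 \pi \left(2 - 15 \omega\right) e^{- \frac{15 \omega}{2}}}{15}

Case ω < 0 (upper half-plane, counterclockwise contour ⇒ F(ω) = +2πi·ΣRes):
  Res_{z = \frac{15 i}{2}} g(z) = i \left(- 2 \omega - \frac{4}{15}\right) e^{\frac{15 \omega}{2}} (pole of order 2)
  F(ω) = 2πi·ΣRes = \frac{4 \pi \left(15 \omega + 2\right) e^{\frac{15 \omega}{2}}}{15}

Both cases combine into a single formula in |ω|:

F(ω) = \frac{4 \pi \left(2 - 15 \left|{\omega}\right|\right) e^{- \frac{15 \left|{\omega}\right|}{2}}}{15}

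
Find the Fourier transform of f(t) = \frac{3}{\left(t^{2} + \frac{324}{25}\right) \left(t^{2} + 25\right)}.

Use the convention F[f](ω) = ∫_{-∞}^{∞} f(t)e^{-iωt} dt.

F(ω) = - \frac{15 \pi e^{- 5 \left|{\omega}\right|}}{301} + \frac{125 \pi e^{- \frac{18 \left|{\omega}\right|}{5}}}{1806}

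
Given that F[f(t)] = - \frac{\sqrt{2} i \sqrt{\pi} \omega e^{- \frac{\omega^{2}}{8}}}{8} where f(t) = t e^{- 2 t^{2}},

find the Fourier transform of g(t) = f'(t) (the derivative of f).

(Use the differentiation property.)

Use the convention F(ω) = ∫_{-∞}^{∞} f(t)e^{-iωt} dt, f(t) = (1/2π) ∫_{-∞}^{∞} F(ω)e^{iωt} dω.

F[g](ω) = \frac{\sqrt{2} \sqrt{\pi} \omega^{2} e^{- \frac{\omega^{2}}{8}}}{8}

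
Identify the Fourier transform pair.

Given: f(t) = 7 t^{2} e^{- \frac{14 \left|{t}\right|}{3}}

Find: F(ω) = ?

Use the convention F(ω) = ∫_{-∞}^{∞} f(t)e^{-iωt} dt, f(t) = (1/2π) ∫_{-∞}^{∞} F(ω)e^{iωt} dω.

F(ω) = \frac{10584 \left(196 - 27 \omega^{2}\right)}{\left(9 \omega^{2} + 196\right)^{3}}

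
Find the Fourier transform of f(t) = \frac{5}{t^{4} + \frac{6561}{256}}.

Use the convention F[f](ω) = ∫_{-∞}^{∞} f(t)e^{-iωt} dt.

F(ω) = \frac{320 \pi e^{- \frac{9 \sqrt{2} \left|{\omega}\right|}{8}} \sin{\left(\frac{9 \sqrt{2} \left|{\omega}\right|}{8} + \frac{\pi}{4} \right)}}{729}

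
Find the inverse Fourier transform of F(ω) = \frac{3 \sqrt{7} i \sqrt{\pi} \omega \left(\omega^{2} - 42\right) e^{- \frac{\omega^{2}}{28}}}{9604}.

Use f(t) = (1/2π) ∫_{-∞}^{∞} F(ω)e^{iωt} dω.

f(t) = 6 t^{3} e^{- 7 t^{2}}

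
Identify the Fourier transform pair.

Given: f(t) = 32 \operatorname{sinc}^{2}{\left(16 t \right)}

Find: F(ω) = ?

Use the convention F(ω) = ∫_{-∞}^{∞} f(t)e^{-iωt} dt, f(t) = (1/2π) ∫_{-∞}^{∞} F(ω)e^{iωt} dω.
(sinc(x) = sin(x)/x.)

F(ω) = \begin{cases} \frac{\pi \left(32 - \left|{\omega}\right|\right)}{16} & \text{for}\: \omega > -32 \wedge \omega < 32 \\0 & \text{otherwise} \end{cases}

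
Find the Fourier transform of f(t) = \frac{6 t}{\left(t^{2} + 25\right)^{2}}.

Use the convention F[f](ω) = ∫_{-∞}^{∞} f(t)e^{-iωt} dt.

F(ω) = - \frac{3 i \pi \omega e^{- 5 \left|{\omega}\right|}}{5}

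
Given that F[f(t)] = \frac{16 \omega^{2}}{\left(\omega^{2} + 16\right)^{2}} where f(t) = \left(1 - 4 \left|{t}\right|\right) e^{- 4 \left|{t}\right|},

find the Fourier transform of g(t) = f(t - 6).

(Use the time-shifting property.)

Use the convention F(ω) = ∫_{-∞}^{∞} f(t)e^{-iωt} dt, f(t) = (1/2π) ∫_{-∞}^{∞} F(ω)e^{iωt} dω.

F[g](ω) = \frac{16 \omega^{2} e^{- 6 i \omega}}{\left(\omega^{2} + 16\right)^{2}}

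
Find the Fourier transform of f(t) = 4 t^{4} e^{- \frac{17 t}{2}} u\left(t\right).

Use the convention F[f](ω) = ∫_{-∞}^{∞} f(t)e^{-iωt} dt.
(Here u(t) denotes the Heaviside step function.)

F(ω) = \frac{3072}{\left(2 i \omega + 17\right)^{5}}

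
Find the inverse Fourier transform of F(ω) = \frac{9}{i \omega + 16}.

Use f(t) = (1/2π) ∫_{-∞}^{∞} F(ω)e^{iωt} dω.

f(t) = 9 e^{- 16 t} u\left(t\right)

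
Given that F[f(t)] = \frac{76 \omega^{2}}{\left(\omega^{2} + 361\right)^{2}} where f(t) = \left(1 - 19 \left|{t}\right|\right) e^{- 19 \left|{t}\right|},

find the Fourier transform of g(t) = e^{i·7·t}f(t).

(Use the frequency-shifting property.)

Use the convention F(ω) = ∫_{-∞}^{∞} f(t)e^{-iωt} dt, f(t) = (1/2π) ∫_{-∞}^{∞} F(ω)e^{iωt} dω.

F[g](ω) = \frac{76 \left(\omega - 7\right)^{2}}{\left(\left(\omega - 7\right)^{2} + 361\right)^{2}}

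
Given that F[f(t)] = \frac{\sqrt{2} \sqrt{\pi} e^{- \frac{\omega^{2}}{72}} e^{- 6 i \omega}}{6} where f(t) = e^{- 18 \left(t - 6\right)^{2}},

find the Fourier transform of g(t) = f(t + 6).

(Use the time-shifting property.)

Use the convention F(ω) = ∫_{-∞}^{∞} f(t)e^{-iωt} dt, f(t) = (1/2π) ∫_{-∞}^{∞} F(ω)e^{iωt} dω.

F[g](ω) = \frac{\sqrt{2} \sqrt{\pi} e^{- \frac{\omega^{2}}{72}}}{6}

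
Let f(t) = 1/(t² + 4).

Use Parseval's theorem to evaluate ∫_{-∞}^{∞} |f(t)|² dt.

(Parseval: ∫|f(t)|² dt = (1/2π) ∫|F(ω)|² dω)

∫|f(t)|² dt = \frac{\pi}{16}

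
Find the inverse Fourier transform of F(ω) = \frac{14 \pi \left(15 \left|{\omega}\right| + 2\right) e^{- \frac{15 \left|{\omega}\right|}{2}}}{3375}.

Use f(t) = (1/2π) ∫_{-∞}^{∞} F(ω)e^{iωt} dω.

f(t) = \frac{7}{\left(t^{2} + \frac{225}{4}\right)^{2}}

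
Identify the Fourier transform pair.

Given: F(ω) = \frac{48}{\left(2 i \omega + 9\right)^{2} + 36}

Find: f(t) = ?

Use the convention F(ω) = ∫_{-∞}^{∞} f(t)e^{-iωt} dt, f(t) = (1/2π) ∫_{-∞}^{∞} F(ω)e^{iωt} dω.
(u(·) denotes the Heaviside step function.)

f(t) = 4 e^{- \frac{9 t}{2}} \sin{\left(3 t \right)} u\left(t\right)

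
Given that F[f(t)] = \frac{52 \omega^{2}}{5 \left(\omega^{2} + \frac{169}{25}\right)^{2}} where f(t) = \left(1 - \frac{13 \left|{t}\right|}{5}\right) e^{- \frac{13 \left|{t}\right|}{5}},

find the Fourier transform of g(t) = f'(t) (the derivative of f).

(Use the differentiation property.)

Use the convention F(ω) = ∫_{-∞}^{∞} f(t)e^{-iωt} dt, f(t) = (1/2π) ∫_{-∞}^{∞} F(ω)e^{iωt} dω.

F[g](ω) = \frac{6500 i \omega^{3}}{\left(25 \omega^{2} + 169\right)^{2}}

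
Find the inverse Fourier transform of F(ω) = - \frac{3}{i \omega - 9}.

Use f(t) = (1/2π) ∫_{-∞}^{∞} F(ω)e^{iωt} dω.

f(t) = 3 e^{9 t} u\left(- t\right)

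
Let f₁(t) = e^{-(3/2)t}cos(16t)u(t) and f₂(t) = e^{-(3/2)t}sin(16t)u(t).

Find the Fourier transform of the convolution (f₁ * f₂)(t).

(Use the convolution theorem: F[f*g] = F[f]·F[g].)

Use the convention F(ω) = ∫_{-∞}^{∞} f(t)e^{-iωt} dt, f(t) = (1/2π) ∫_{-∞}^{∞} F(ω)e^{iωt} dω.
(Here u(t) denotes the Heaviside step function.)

F[f₁*f₂](ω) = \frac{128 \left(2 i \omega + 3\right)}{\left(\left(2 i \omega + 3\right)^{2} + 1024\right)^{2}}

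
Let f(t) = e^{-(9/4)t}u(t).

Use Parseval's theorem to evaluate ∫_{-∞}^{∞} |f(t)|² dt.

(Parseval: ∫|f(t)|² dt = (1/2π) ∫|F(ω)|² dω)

∫|f(t)|² dt = \frac{2}{9}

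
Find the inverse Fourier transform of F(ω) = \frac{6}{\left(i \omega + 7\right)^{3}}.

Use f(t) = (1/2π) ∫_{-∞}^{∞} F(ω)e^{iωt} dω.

f(t) = 3 t^{2} e^{- 7 t} u\left(t\right)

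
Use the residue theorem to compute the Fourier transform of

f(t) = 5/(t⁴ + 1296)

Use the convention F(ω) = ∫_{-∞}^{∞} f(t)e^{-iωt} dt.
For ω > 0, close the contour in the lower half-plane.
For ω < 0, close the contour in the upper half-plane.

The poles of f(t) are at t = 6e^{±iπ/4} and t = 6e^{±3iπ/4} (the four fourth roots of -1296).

Let g(z) = f(z)e^{-iωz}; for large |z| the factor e^{-iωz} decays in the lower half-plane when ω > 0 and in the upper half-plane when ω < 0.

Case ω > 0 (lower half-plane, clockwise contour ⇒ F(ω) = -2πi·ΣRes):
  Res_{z = - 3 \sqrt{2} - 3 \sqrt{2} i} g(z) = \frac{5 \sqrt{2} i \left(1 - i\right) e^{3 \sqrt{2} \omega \left(-1 + i\right)}}{1728}
  Res_{z = 3 \sqrt{2} - 3 \sqrt{2} i} g(z) = \frac{5 \sqrt{2} i \left(1 + i\right) e^{- 3 \sqrt{2} \omega \left(1 + i\right)}}{1728}
  F(ω) = -2πi·ΣRes = \frac{5 \sqrt{2} \pi \left(1 - i\right) \left(e^{6 \sqrt{2} i \omega} + i\right) e^{- 3 \sqrt{2} \omega \left(1 + i\right)}}{864} = \frac{5 \pi e^{- 3 \sqrt{2} \omega} \sin{\left(3 \sqrt{2} \omega + \frac{\pi}{4} \right)}}{216}

Case ω < 0 (upper half-plane, counterclockwise contour ⇒ F(ω) = +2πi·ΣRes):
  Res_{z = 3 \sqrt{2} + 3 \sqrt{2} i} g(z) = \frac{5 \sqrt{2} i \left(-1 + i\right) e^{3 \sqrt{2} \omega \left(1 - i\right)}}{1728}
  Res_{z = - 3 \sqrt{2} + 3 \sqrt{2} i} g(z) = \frac{5 \sqrt{2} \left(1 - i\right) e^{3 \sqrt{2} \omega \left(1 + i\right)}}{1728}
  F(ω) = 2πi·ΣRes = - \frac{5 \sqrt{2} i \pi \left(i \left(1 - i\right) e^{3 \sqrt{2} \omega \left(1 - i\right)} - \left(1 - i\right) e^{3 \sqrt{2} \omega \left(1 + i\right)}\right)}{864} = \frac{5 \pi e^{3 \sqrt{2} \omega} \cos{\left(3 \sqrt{2} \omega + \frac{\pi}{4} \right)}}{216}

Both cases combine into a single formula in |ω|:

F(ω) = \frac{5 \pi e^{- 3 \sqrt{2} \left|{\omega}\right|} \sin{\left(3 \sqrt{2} \left|{\omega}\right| + \frac{\pi}{4} \right)}}{216}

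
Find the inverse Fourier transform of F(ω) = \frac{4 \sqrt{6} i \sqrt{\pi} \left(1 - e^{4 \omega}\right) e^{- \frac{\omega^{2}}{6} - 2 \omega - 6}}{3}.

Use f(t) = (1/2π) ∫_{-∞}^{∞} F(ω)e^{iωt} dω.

f(t) = 8 e^{- \frac{3 t^{2}}{2}} \sin{\left(6 t \right)}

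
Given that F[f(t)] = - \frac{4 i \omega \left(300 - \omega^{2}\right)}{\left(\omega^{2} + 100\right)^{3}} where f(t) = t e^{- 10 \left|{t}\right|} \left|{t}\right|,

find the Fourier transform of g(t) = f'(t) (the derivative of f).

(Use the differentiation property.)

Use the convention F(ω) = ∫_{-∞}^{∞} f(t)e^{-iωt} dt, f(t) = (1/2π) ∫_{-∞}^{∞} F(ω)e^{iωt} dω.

F[g](ω) = \frac{4 \omega^{2} \left(300 - \omega^{2}\right)}{\left(\omega^{2} + 100\right)^{3}}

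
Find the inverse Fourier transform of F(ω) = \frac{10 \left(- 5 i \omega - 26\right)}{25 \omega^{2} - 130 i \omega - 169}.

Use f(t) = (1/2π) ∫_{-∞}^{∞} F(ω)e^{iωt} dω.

f(t) = 2 \left(\frac{13 t}{5} + 1\right) e^{- \frac{13 t}{5}} u\left(t\right)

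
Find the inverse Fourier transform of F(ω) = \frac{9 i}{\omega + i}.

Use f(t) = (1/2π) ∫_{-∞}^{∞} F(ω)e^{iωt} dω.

f(t) = 9 e^{t} u\left(- t\right)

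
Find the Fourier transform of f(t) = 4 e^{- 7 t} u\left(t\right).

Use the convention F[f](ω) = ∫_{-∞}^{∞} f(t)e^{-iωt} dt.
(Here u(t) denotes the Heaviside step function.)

F(ω) = \frac{4}{i \omega + 7}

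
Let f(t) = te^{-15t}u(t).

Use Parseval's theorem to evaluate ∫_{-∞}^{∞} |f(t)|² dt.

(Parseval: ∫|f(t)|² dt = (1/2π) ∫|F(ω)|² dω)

∫|f(t)|² dt = \frac{1}{13500}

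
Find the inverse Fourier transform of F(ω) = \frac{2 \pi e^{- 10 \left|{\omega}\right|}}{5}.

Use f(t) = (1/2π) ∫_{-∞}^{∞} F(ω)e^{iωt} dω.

f(t) = \frac{4}{t^{2} + 100}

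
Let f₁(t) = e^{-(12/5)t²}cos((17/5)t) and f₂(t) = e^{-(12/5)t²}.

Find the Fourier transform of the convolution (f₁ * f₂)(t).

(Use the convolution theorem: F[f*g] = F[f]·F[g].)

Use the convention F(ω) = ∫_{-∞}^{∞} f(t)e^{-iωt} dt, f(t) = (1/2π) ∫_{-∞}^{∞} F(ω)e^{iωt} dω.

F[f₁*f₂](ω) = \frac{5 \pi \left(e^{\frac{17 \omega}{12}} + 1\right) e^{- \frac{5 \omega^{2}}{24} - \frac{17 \omega}{24} - \frac{289}{240}}}{24}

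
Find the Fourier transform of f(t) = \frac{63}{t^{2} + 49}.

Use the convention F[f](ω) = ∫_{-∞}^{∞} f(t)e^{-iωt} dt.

F(ω) = 9 \pi e^{- 7 \left|{\omega}\right|}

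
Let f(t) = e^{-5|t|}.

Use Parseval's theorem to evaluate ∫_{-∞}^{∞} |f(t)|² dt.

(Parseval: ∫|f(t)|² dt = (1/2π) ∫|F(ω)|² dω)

∫|f(t)|² dt = \frac{1}{5}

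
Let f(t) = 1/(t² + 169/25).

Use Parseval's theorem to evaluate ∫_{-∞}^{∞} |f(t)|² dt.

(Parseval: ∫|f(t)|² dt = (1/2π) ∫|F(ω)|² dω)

∫|f(t)|² dt = \frac{125 \pi}{4394}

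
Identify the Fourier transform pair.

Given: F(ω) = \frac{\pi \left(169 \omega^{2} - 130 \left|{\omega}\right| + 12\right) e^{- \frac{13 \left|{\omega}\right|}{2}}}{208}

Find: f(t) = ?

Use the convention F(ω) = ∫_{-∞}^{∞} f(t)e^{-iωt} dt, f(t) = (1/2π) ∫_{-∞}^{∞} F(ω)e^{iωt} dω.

f(t) = \frac{t^{4}}{\left(t^{2} + \frac{169}{4}\right)^{3}}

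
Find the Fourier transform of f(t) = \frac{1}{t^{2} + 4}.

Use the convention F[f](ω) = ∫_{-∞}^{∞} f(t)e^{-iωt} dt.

F(ω) = \frac{\pi e^{- 2 \left|{\omega}\right|}}{2}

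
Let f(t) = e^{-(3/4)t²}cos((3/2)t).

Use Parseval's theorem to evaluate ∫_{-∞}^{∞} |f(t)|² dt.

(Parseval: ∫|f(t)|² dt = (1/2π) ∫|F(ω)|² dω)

∫|f(t)|² dt = \frac{\sqrt{6} \sqrt{\pi} \left(1 + e^{\frac{3}{2}}\right)}{6 e^{\frac{3}{2}}}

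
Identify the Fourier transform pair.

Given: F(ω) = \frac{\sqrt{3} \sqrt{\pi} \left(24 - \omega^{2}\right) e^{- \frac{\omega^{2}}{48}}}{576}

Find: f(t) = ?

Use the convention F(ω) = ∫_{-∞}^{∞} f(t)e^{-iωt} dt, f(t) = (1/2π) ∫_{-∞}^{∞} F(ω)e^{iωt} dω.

f(t) = 6 t^{2} e^{- 12 t^{2}}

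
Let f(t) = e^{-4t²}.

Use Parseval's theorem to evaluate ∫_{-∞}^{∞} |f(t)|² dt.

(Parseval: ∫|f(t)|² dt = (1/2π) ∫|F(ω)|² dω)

∫|f(t)|² dt = \frac{\sqrt{2} \sqrt{\pi}}{4}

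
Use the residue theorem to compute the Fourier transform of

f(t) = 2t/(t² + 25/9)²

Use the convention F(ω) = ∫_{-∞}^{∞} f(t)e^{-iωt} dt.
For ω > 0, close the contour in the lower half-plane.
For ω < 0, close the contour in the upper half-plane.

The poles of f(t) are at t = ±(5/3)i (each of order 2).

Let g(z) = f(z)e^{-iωz}; for large |z| the factor e^{-iωz} decays in the lower half-plane when ω > 0 and in the upper half-plane when ω < 0.

Case ω > 0 (lower half-plane, clockwise contour ⇒ F(ω) = -2πi·ΣRes):
  Res_{z = - \frac{5 i}{3}} g(z) = \frac{3 \omega e^{- \frac{5 \omega}{3}}}{10} (pole of order 2)
  F(ω) = -2πi·ΣRes = - \frac{3 i \pi \omega e^{- \frac{5 \omega}{3}}}{5}

Case ω < 0 (upper half-plane, counterclockwise contour ⇒ F(ω) = +2πi·ΣRes):
  Res_{z = \frac{5 i}{3}} g(z) = - \frac{3 \omega e^{\frac{5 \omega}{3}}}{10} (pole of order 2)
  F(ω) = 2πi·ΣRes = - \frac{3 i \pi \omega e^{\frac{5 \omega}{3}}}{5}

Both cases combine into a single formula in |ω|:

F(ω) = - \frac{3 i \pi \omega e^{- \frac{5 \left|{\omega}\right|}{3}}}{5}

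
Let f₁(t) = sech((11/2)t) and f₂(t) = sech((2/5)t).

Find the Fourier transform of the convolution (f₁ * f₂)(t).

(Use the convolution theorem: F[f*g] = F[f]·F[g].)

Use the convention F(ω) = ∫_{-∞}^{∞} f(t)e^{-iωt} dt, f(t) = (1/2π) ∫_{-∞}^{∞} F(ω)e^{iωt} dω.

F[f₁*f₂](ω) = \frac{5 \pi^{2}}{11 \cosh{\left(\frac{\pi \omega}{11} \right)} \cosh{\left(\frac{5 \pi \omega}{4} \right)}}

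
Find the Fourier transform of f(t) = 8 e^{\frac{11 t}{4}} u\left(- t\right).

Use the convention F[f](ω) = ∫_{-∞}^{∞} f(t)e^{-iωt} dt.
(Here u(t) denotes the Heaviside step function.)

F(ω) = - \frac{32}{4 i \omega - 11}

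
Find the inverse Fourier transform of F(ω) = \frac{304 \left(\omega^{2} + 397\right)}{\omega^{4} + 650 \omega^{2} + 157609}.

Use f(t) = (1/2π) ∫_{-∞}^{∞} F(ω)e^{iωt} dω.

f(t) = 8 e^{- 19 \left|{t}\right|} \cos{\left(6 \left|{t}\right| \right)}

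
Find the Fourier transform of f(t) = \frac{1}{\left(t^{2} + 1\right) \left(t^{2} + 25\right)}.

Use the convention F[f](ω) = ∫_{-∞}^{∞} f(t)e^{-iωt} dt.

F(ω) = \frac{\pi e^{- \left|{\omega}\right|}}{24} - \frac{\pi e^{- 5 \left|{\omega}\right|}}{120}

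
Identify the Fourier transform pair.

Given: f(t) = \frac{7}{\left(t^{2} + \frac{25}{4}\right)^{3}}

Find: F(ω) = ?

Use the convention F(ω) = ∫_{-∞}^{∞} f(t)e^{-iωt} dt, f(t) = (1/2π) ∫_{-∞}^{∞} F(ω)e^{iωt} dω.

F(ω) = \frac{7 \pi \left(25 \omega^{2} + 30 \left|{\omega}\right| + 12\right) e^{- \frac{5 \left|{\omega}\right|}{2}}}{3125}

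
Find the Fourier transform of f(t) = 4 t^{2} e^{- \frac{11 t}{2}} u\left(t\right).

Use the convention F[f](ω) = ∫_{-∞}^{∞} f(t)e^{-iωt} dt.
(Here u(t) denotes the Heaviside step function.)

F(ω) = \frac{64}{\left(2 i \omega + 11\right)^{3}}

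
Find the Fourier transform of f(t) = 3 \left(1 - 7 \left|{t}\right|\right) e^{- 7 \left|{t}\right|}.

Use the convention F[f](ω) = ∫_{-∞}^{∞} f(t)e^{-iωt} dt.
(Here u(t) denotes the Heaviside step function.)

F(ω) = \frac{84 \omega^{2}}{\left(\omega^{2} + 49\right)^{2}}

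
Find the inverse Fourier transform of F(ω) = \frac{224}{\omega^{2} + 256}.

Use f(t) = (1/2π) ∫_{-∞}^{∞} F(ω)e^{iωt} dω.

f(t) = 7 e^{- 16 \left|{t}\right|}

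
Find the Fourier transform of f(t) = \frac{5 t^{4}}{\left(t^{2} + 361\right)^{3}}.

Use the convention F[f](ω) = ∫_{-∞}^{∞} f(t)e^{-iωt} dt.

F(ω) = \frac{5 \pi \left(361 \omega^{2} - 95 \left|{\omega}\right| + 3\right) e^{- 19 \left|{\omega}\right|}}{152}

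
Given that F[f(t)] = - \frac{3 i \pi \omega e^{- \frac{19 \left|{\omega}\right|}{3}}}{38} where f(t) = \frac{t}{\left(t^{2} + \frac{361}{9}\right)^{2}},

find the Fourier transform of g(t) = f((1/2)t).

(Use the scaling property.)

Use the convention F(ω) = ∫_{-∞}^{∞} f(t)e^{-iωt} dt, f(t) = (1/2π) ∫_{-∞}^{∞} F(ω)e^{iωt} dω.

F[g](ω) = - \frac{6 i \pi \omega e^{- \frac{38 \left|{\omega}\right|}{3}}}{19}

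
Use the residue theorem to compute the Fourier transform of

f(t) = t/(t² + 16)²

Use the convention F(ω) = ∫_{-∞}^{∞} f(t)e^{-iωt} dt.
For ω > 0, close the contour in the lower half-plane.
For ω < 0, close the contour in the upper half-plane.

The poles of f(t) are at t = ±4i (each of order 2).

Let g(z) = f(z)e^{-iωz}; for large |z| the factor e^{-iωz} decays in the lower half-plane when ω > 0 and in the upper half-plane when ω < 0.

Case ω > 0 (lower half-plane, clockwise contour ⇒ F(ω) = -2πi·ΣRes):
  Res_{z = - 4 i} g(z) = \frac{\omega e^{- 4 \omega}}{16} (pole of order 2)
  F(ω) = -2πi·ΣRes = - \frac{i \pi \omega e^{- 4 \omega}}{8}

Case ω < 0 (upper half-plane, counterclockwise contour ⇒ F(ω) = +2πi·ΣRes):
  Res_{z = 4 i} g(z) = - \frac{\omega e^{4 \omega}}{16} (pole of order 2)
  F(ω) = 2πi·ΣRes = - \frac{i \pi \omega e^{4 \omega}}{8}

Both cases combine into a single formula in |ω|:

F(ω) = - \frac{i \pi \omega e^{- 4 \left|{\omega}\right|}}{8}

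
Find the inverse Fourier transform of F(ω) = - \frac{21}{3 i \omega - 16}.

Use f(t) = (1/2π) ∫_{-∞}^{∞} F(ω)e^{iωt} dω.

f(t) = 7 e^{\frac{16 t}{3}} u\left(- t\right)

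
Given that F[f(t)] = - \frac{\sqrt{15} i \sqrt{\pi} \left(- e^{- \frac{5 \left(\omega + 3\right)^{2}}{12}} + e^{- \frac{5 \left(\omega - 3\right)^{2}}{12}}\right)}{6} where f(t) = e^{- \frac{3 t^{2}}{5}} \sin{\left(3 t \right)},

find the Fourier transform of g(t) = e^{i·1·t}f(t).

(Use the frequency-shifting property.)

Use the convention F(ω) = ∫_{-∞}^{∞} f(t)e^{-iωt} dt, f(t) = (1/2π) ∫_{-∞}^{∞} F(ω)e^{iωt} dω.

F[g](ω) = \frac{\sqrt{15} i \sqrt{\pi} \left(- e^{5 \omega} + e^{5}\right) e^{- \frac{5 \omega^{2}}{12} - \frac{5 \omega}{3} - \frac{20}{3}}}{6}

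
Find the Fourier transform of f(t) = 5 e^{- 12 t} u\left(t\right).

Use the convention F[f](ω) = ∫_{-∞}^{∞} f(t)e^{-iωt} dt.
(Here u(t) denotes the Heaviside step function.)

F(ω) = \frac{5}{i \omega + 12}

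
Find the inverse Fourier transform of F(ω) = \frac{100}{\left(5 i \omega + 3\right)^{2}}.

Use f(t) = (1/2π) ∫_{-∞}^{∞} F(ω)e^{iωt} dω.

f(t) = 4 t e^{- \frac{3 t}{5}} u\left(t\right)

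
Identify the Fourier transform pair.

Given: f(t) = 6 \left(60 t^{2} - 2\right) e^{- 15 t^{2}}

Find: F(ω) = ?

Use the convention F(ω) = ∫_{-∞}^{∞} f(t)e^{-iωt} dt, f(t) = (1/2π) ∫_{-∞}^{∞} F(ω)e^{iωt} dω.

F(ω) = - \frac{2 \sqrt{15} \sqrt{\pi} \omega^{2} e^{- \frac{\omega^{2}}{60}}}{75}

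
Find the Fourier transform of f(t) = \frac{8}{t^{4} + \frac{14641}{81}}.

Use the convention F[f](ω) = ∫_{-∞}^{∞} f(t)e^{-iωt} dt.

F(ω) = \frac{216 \pi e^{- \frac{11 \sqrt{2} \left|{\omega}\right|}{6}} \sin{\left(\frac{11 \sqrt{2} \left|{\omega}\right|}{6} + \frac{\pi}{4} \right)}}{1331}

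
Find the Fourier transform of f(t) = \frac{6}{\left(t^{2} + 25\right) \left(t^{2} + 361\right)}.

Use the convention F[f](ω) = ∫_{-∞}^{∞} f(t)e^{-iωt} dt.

F(ω) = \frac{\pi \left(19 e^{14 \left|{\omega}\right|} - 5\right) e^{- 19 \left|{\omega}\right|}}{5320}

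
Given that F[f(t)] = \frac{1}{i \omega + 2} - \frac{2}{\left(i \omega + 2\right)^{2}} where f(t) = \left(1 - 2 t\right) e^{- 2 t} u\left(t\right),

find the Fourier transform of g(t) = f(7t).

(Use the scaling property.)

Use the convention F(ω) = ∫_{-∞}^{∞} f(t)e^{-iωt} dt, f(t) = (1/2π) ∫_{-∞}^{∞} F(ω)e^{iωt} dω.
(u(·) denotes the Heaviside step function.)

F[g](ω) = \frac{i \omega}{- \omega^{2} + 28 i \omega + 196}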